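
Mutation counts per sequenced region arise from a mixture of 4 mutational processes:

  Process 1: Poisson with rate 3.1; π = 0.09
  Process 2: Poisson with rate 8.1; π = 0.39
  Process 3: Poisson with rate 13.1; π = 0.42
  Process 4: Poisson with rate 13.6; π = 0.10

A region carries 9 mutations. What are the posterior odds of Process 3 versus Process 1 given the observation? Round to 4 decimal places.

The posterior odds equal the prior odds times the likelihood ratio: (π_i/π_j)·(f_i(x)/f_j(x)).
Poisson probabilities:
  p_1 = e^(−3.1)·3.1^9/9! = 0.00328231
  p_2 = e^(−8.1)·8.1^9/9! = 0.12555
  p_3 = e^(−13.1)·13.1^9/9! = 0.0640355
  p_4 = e^(−13.6)·13.6^9/9! = 0.0544104
Posterior odds = (π_3·p_3) / (π_1·p_1) = (0.42·0.0640355) / (0.09·0.00328231) = 0.0268949 / 0.000295408 ≈ 91.0434

91.0434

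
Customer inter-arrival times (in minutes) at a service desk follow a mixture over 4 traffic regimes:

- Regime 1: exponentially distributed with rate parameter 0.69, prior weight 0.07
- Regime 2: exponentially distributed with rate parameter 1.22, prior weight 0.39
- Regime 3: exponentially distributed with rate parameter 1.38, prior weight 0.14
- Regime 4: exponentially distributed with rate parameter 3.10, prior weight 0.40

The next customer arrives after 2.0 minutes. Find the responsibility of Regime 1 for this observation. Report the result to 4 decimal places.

The responsibility of component k is P(Z=k) f_k(x) divided by Σ_j P(Z=j) f_j(x).
Component likelihoods at x = 2.0 minutes:
  f_1 = 0.173589
  f_2 = 0.106336
  f_3 = 0.0873426
  f_4 = 0.00629123
Prior × likelihood for each component:
  P(Z=1)·f_1 = 0.07 × 0.173589 = 0.0121512
  P(Z=2)·f_2 = 0.39 × 0.106336 = 0.0414711
  P(Z=3)·f_3 = 0.14 × 0.0873426 = 0.012228
  P(Z=4)·f_4 = 0.40 × 0.00629123 = 0.00251649
Marginal: 0.0121512 + 0.0414711 + 0.012228 + 0.00251649 = 0.0683668
P(Regime 1 | data) = 0.0121512 / 0.0683668 ≈ 0.1777

0.1777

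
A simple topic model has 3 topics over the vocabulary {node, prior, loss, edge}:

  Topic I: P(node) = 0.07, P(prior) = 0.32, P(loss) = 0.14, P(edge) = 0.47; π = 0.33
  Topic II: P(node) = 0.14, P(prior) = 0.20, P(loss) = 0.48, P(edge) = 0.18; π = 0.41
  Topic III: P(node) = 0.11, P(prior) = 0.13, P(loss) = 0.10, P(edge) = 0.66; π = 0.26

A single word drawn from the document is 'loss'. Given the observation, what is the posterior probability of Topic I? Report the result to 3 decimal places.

By Bayes' theorem, P(k | x) = π_k f_k(x) / Σ_j π_j f_j(x).
Component likelihoods at x = 'loss':
  p_I = P(loss | comp) = 0.14
  p_II = P(loss | comp) = 0.48
  p_III = P(loss | comp) = 0.10
Weight by the priors:
  π_I·p_I = 0.33 × 0.14 = 0.0462
  π_II·p_II = 0.41 × 0.48 = 0.1968
  π_III·p_III = 0.26 × 0.1 = 0.026
Marginal: 0.0462 + 0.1968 + 0.026 = 0.269
So the posterior for Topic I is 0.0462 / 0.269 ≈ 0.172.

0.172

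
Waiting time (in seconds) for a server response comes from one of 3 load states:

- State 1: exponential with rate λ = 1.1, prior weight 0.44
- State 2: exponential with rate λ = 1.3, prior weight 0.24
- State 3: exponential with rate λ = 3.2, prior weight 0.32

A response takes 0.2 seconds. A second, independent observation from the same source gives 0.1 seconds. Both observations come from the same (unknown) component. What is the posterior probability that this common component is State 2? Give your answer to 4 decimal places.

The responsibility of component k is π_k f_k(x) divided by Σ_j π_j f_j(x).
Since both observations come from the same component, the likelihood for component k is f_k(x₁)·f_k(x₂).
  f_1 = [0.882771] × [0.985418] = 0.869898
  f_2 = [1.00237] × [1.14152] = 1.14423
  f_3 = [1.68734] × [2.32368] = 3.92082
Weight by the priors:
  π_1·f_1 = 0.44 × 0.869898 = 0.382755
  π_2·f_2 = 0.24 × 1.14423 = 0.274614
  π_3·f_3 = 0.32 × 3.92082 = 1.25466
Denominator: 0.382755 + 0.274614 + 1.25466 = 1.91203
So the posterior for State 2 is 0.274614 / 1.91203 ≈ 0.1436.

0.1436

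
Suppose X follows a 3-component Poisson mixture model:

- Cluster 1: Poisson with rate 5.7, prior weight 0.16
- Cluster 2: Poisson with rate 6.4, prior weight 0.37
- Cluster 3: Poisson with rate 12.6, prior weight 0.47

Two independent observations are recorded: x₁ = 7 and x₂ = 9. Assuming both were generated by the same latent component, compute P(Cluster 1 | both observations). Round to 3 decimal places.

0.178

Posterior ∝ prior × likelihood, so P(k | x) ∝ P(Z=k) f_k(x); normalise over all components.
Since both observations come from the same component, the likelihood for component k is f_k(x₁)·f_k(x₂).
  p_1 = [e^(−5.7)·5.7^7/7! = 0.129782] × [0.0585642] = 0.00760059
  p_2 = [e^(−6.4)·6.4^7/7! = 0.144992] × [0.0824844] = 0.0119596
  p_3 = [e^(−12.6)·12.6^7/7! = 0.0337328] × [0.0743809] = 0.00250908
Unnormalised posteriors:
  P(Z=1)·p_1 = 0.16 × 0.00760059 = 0.00121609
  P(Z=2)·p_2 = 0.37 × 0.0119596 = 0.00442505
  P(Z=3)·p_3 = 0.47 × 0.00250908 = 0.00117927
Evidence: 0.00121609 + 0.00442505 + 0.00117927 = 0.00682041
Responsibility of Cluster 1: 0.00121609 / 0.00682041 ≈ 0.178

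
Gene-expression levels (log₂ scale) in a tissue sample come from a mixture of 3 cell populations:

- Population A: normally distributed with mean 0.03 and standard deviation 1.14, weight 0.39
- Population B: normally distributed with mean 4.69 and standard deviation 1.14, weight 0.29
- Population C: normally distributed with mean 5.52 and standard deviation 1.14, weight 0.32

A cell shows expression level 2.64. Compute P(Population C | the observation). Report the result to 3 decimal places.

The responsibility of component k is π_k f_k(x) divided by Σ_j π_j f_j(x).
Component likelihoods at x = 2.64:
  f_A = (1/(1.14·√(2π)))·exp(−(2.64−0.03)²/(2·1.14²)) = 0.349949·exp(-2.62084) = 0.0254558
  f_B = (1/(1.14·√(2π)))·exp(−(2.64−4.69)²/(2·1.14²)) = 0.349949·exp(-1.61684) = 0.0694735
  f_C = (1/(1.14·√(2π)))·exp(−(2.64−5.52)²/(2·1.14²)) = 0.349949·exp(-3.19114) = 0.0143917
Unnormalised posteriors:
  π_A·f_A = 0.39 × 0.0254558 = 0.00992776
  π_B·f_B = 0.29 × 0.0694735 = 0.0201473
  π_C·f_C = 0.32 × 0.0143917 = 0.00460535
Evidence: 0.00992776 + 0.0201473 + 0.00460535 = 0.0346804
P(Population C | the observation) = 0.00460535 / 0.0346804 ≈ 0.133

0.133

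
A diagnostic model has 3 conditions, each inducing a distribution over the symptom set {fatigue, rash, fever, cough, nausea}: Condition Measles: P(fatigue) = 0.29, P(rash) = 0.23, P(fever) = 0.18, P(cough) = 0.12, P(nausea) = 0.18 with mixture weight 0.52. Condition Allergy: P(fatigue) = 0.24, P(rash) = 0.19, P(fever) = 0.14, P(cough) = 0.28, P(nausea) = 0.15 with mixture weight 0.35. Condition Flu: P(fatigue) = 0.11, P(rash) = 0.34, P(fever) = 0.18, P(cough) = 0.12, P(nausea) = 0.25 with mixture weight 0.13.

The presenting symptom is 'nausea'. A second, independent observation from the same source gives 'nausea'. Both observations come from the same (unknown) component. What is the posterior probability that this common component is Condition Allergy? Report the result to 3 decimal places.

0.240

By Bayes' theorem, P(k | x) = w_k f_k(x) / Σ_j w_j f_j(x).
Since both observations come from the same component, the likelihood for component k is f_k(x₁)·f_k(x₂).
  f_Measles = [P(nausea | comp) = 0.18] × [0.18] = 0.0324
  f_Allergy = [P(nausea | comp) = 0.15] × [0.15] = 0.0225
  f_Flu = [P(nausea | comp) = 0.25] × [0.25] = 0.0625
Unnormalised posteriors:
  w_Measles·f_Measles = 0.52 × 0.0324 = 0.016848
  w_Allergy·f_Allergy = 0.35 × 0.0225 = 0.007875
  w_Flu·f_Flu = 0.13 × 0.0625 = 0.008125
Evidence: 0.016848 + 0.007875 + 0.008125 = 0.032848
Responsibility of Condition Allergy: 0.007875 / 0.032848 ≈ 0.240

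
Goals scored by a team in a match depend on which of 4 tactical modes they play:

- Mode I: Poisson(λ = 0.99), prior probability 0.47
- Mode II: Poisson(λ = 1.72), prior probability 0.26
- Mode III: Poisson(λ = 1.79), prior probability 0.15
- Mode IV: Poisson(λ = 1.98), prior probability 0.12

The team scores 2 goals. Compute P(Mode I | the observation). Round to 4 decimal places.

P(component k | x) = π_k·f_k(x) / marginal(x), where marginal(x) = Σ_j π_j·f_j(x).
Evaluate each component's likelihood at the observed value:
  p_I = e^(−0.99)·0.99^2/2! = 0.182091
  p_II = e^(−1.72)·1.72^2/2! = 0.264875
  p_III = e^(−1.79)·1.79^2/2! = 0.267479
  p_IV = e^(−1.98)·1.98^2/2! = 0.270643
Prior × likelihood for each component:
  π_I·p_I = 0.47 × 0.182091 = 0.0855828
  π_II·p_II = 0.26 × 0.264875 = 0.0688674
  π_III·p_III = 0.15 × 0.267479 = 0.0401218
  π_IV·p_IV = 0.12 × 0.270643 = 0.0324772
Marginal: 0.0855828 + 0.0688674 + 0.0401218 + 0.0324772 = 0.227049
So the posterior for Mode I is 0.0855828 / 0.227049 ≈ 0.3769.

0.3769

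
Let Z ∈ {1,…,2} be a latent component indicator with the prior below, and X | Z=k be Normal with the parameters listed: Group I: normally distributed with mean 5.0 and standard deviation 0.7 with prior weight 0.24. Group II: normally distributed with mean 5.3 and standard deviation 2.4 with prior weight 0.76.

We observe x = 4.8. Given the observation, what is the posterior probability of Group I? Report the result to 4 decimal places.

0.5151

The responsibility of component k is w_k f_k(x) divided by Σ_j w_j f_j(x).
Normal densities:
  p_I = 0.547124
  p_II = 0.162657
Prior × likelihood for each component:
  w_I·p_I = 0.24 × 0.547124 = 0.13131
  w_II·p_II = 0.76 × 0.162657 = 0.12362
Normaliser: 0.13131 + 0.12362 = 0.254929
Responsibility of Group I: 0.13131 / 0.254929 ≈ 0.5151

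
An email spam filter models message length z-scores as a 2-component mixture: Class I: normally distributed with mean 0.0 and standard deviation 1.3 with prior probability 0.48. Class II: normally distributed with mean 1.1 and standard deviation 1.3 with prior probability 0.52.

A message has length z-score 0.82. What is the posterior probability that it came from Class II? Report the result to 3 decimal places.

0.564

P(component k | x) = π_k·f_k(x) / marginal(x), where marginal(x) = Σ_j π_j·f_j(x).
Component likelihoods at x = 0.82:
  p_I = (1/(1.3·√(2π)))·exp(−(0.82−0.0)²/(2·1.3²)) = 0.306879·exp(-0.19893) = 0.251519
  p_II = (1/(1.3·√(2π)))·exp(−(0.82−1.1)²/(2·1.3²)) = 0.306879·exp(-0.02320) = 0.299842
Unnormalised posteriors:
  π_I·p_I = 0.48 × 0.251519 = 0.120729
  π_II·p_II = 0.52 × 0.299842 = 0.155918
Sum: 0.120729 + 0.155918 = 0.276647
P(Class II | x) = 0.155918 / 0.276647 ≈ 0.564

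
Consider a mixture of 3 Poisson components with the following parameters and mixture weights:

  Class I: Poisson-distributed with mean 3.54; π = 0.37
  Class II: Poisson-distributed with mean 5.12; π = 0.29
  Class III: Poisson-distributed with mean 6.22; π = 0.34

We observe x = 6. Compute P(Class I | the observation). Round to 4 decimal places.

0.2309

P(component k | x) = π_k·f_k(x) / marginal(x), where marginal(x) = Σ_j π_j·f_j(x).
Evaluate each component's likelihood at the observed value:
  f_I = 0.0793021
  f_II = 0.14952
  f_III = 0.159992
Prior × likelihood for each component:
  π_I·f_I = 0.37 × 0.0793021 = 0.0293418
  π_II·f_II = 0.29 × 0.14952 = 0.0433608
  π_III·f_III = 0.34 × 0.159992 = 0.0543973
Denominator: 0.0293418 + 0.0433608 + 0.0543973 = 0.1271
P(Class I | the observation) ≈ 0.2309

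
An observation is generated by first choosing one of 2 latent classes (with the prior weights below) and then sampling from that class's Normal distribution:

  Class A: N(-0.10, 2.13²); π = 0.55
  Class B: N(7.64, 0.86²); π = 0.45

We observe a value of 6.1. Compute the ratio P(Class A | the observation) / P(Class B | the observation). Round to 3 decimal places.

The posterior odds equal the prior odds times the likelihood ratio: (π_i/π_j)·(f_i(x)/f_j(x)).
Evaluate each component's likelihood at the observed value:
  p_A = (1/(2.13·√(2π)))·exp(−(6.1−-0.10)²/(2·2.13²)) = 0.187297·exp(-4.23637) = 0.0027083
  p_B = (1/(0.86·√(2π)))·exp(−(6.1−7.64)²/(2·0.86²)) = 0.463886·exp(-1.60330) = 0.0933486
Posterior odds = (π_A·p_A) / (π_B·p_B) = (0.55·0.0027083) / (0.45·0.0933486) = 0.00148957 / 0.0420069 ≈ 0.035

0.035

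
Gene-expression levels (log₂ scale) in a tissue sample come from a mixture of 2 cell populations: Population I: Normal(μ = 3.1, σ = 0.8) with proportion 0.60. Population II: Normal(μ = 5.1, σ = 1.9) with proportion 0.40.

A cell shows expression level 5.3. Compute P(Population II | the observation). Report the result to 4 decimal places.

0.9245

Apply Bayes' rule: the posterior for each component is proportional to its prior times its likelihood at x.
Component likelihoods at x = 5.3:
  L_I = (1/(0.8·√(2π)))·exp(−(5.3−3.1)²/(2·0.8²)) = 0.498678·exp(-3.78125) = 0.011367
  L_II = (1/(1.9·√(2π)))·exp(−(5.3−5.1)²/(2·1.9²)) = 0.209970·exp(-0.00554) = 0.20881
Multiply by the mixture weights:
  π_I·L_I = 0.60 × 0.011367 = 0.00682017
  π_II·L_II = 0.40 × 0.20881 = 0.0835238
Denominator: 0.00682017 + 0.0835238 = 0.090344
P(Population II | data) = 0.0835238 / 0.090344 ≈ 0.9245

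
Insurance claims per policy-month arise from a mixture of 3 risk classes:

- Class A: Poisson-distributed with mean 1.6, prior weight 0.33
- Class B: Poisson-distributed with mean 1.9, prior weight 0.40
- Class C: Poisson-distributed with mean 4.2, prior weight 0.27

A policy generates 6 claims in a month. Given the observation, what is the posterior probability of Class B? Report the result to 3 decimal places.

0.108

The responsibility of component k is w_k f_k(x) divided by Σ_j w_j f_j(x).
Component likelihoods at x = 6 claims:
  f_A = e^(−1.6)·1.6^6/6! = 0.00470453
  f_B = e^(−1.9)·1.9^6/6! = 0.00977304
  f_C = e^(−4.2)·4.2^6/6! = 0.114321
Unnormalised posteriors:
  w_A·f_A = 0.33 × 0.00470453 = 0.00155249
  w_B·f_B = 0.40 × 0.00977304 = 0.00390922
  w_C·f_C = 0.27 × 0.114321 = 0.0308667
Marginal: 0.00155249 + 0.00390922 + 0.0308667 = 0.0363284
P(Class B | 6 claims) = 0.00390922 / 0.0363284 ≈ 0.108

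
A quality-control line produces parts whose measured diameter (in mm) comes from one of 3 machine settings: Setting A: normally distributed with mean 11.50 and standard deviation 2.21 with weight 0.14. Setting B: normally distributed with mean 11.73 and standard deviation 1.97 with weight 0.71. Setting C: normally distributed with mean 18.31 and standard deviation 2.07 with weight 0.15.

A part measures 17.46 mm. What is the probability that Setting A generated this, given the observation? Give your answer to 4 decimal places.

Posterior ∝ prior × likelihood, so P(k | x) ∝ P(Z=k) f_k(x); normalise over all components.
Normal densities:
  p_A = 0.00475583
  p_B = 0.0029468
  p_C = 0.177144
Unnormalised posteriors:
  P(Z=A)·p_A = 0.14 × 0.00475583 = 0.000665816
  P(Z=B)·p_B = 0.71 × 0.0029468 = 0.00209223
  P(Z=C)·p_C = 0.15 × 0.177144 = 0.0265715
Sum: 0.000665816 + 0.00209223 + 0.0265715 = 0.0293296
Responsibility of Setting A: 0.000665816 / 0.0293296 ≈ 0.0227

0.0227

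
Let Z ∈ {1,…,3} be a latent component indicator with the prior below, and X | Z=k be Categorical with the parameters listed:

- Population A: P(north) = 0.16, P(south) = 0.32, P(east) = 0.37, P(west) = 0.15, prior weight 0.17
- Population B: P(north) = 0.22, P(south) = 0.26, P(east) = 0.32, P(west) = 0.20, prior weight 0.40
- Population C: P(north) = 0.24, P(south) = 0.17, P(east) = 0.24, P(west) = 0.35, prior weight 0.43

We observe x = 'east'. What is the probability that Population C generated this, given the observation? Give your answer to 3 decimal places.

0.351

Apply Bayes' rule: the posterior for each component is proportional to its prior times its likelihood at x.
Evaluate each component's likelihood at the observed value:
  L_A = P(east | comp) = 0.37
  L_B = P(east | comp) = 0.32
  L_C = P(east | comp) = 0.24
Weight by the priors:
  π_A·L_A = 0.17 × 0.37 = 0.0629
  π_B·L_B = 0.40 × 0.32 = 0.128
  π_C·L_C = 0.43 × 0.24 = 0.1032
Sum: 0.0629 + 0.128 + 0.1032 = 0.2941
P(Population C | 'east') ≈ 0.351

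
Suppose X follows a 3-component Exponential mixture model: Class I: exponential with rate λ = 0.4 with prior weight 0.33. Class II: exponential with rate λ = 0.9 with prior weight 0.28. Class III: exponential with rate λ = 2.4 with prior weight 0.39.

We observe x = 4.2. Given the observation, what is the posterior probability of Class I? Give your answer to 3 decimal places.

0.809

P(component k | x) = π_k·f_k(x) / marginal(x), where marginal(x) = Σ_j π_j·f_j(x).
Component likelihoods at x = 4.2:
  L_I = 0.4·e^(−0.4·4.2) = 0.4·e^(−1.6800) = 0.0745496
  L_II = 0.9·e^(−0.9·4.2) = 0.9·e^(−3.7800) = 0.0205404
  L_III = 2.4·e^(−2.4·4.2) = 2.4·e^(−10.0800) = 0.000100583
Prior × likelihood for each component:
  π_I·L_I = 0.33 × 0.0745496 = 0.0246014
  π_II·L_II = 0.28 × 0.0205404 = 0.00575132
  π_III·L_III = 0.39 × 0.000100583 = 3.92272e-05
Denominator: 0.0246014 + 0.00575132 + 3.92272e-05 = 0.0303919
P(Class I | x) = 0.0246014 / 0.0303919 ≈ 0.809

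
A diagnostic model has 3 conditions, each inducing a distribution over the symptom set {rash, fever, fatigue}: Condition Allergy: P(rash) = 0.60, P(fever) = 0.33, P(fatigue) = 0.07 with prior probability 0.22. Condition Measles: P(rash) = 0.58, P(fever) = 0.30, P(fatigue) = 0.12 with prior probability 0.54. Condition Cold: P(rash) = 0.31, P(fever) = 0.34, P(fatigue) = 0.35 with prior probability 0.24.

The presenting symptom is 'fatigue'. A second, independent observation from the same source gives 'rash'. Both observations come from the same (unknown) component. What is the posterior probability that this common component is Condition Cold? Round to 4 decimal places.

The responsibility of component k is π_k f_k(x) divided by Σ_j π_j f_j(x).
Since both observations come from the same component, the likelihood for component k is f_k(x₁)·f_k(x₂).
  f_Allergy = [P(fatigue | comp) = 0.07] × [0.6] = 0.042
  f_Measles = [P(fatigue | comp) = 0.12] × [0.58] = 0.0696
  f_Cold = [P(fatigue | comp) = 0.35] × [0.31] = 0.1085
Weight by the priors:
  π_Allergy·f_Allergy = 0.22 × 0.042 = 0.00924
  π_Measles·f_Measles = 0.54 × 0.0696 = 0.037584
  π_Cold·f_Cold = 0.24 × 0.1085 = 0.02604
Sum: 0.00924 + 0.037584 + 0.02604 = 0.072864
P(Condition Cold | x₁, x₂) ≈ 0.3574

0.3574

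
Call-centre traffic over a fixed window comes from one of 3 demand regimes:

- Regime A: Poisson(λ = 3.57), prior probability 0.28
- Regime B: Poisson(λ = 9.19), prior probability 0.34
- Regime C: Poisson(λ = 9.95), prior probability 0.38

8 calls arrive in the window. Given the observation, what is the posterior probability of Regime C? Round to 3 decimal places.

By Bayes' theorem, P(k | x) = P(Z=k) f_k(x) / Σ_j P(Z=j) f_j(x).
Evaluate each component's likelihood at the observed value:
  f_A = 0.0184244
  f_B = 0.128777
  f_C = 0.113719
Multiply by the mixture weights:
  P(Z=A)·f_A = 0.28 × 0.0184244 = 0.00515884
  P(Z=B)·f_B = 0.34 × 0.128777 = 0.0437841
  P(Z=C)·f_C = 0.38 × 0.113719 = 0.0432133
Normaliser: 0.00515884 + 0.0437841 + 0.0432133 = 0.0921562
P(Regime C | x) ≈ 0.469

0.469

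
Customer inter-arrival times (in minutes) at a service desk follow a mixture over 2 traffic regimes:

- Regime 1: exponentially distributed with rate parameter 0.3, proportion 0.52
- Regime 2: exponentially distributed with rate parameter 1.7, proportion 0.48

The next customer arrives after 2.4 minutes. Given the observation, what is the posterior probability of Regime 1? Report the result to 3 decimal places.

0.846

By Bayes' theorem, P(k | x) = π_k f_k(x) / Σ_j π_j f_j(x).
Evaluate each component's likelihood at the observed value:
  f_1 = 0.3·e^(−0.3·2.4) = 0.3·e^(−0.7200) = 0.146026
  f_2 = 1.7·e^(−1.7·2.4) = 1.7·e^(−4.0800) = 0.0287427
Prior × likelihood for each component:
  π_1·f_1 = 0.52 × 0.146026 = 0.0759334
  π_2·f_2 = 0.48 × 0.0287427 = 0.0137965
Sum: 0.0759334 + 0.0137965 = 0.0897298
P(Regime 1 | 2.4 minutes) = 0.0759334 / 0.0897298 ≈ 0.846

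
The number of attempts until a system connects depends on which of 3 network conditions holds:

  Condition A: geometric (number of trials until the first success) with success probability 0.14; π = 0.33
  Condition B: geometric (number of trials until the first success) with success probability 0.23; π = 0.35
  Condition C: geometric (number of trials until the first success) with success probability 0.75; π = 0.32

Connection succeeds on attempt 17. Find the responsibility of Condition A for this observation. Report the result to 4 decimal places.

0.7709

P(component k | x) = P(Z=k)·f_k(x) / marginal(x), where marginal(x) = Σ_j P(Z=j)·f_j(x).
Geometric probabilities:
  L_A = 0.14·(1−0.14)^16 = 0.14·0.0895314 = 0.0125344
  L_B = 0.23·(1−0.23)^16 = 0.23·0.0152704 = 0.0035122
  L_C = 0.75·(1−0.75)^16 = 0.75·2.32831e-10 = 1.74623e-10
Prior × likelihood for each component:
  P(Z=A)·L_A = 0.33 × 0.0125344 = 0.00413635
  P(Z=B)·L_B = 0.35 × 0.0035122 = 0.00122927
  P(Z=C)·L_C = 0.32 × 1.74623e-10 = 5.58794e-11
Denominator: 0.00413635 + 0.00122927 + 5.58794e-11 = 0.00536562
So the posterior for Condition A is 0.00413635 / 0.00536562 ≈ 0.7709.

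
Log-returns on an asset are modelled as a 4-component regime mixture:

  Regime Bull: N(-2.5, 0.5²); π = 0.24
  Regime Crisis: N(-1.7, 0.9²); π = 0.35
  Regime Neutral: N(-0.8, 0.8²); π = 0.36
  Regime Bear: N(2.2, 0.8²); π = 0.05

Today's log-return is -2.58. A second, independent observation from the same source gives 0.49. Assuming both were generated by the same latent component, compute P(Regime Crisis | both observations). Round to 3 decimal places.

Apply Bayes' rule: the posterior for each component is proportional to its prior times its likelihood at x.
Since both observations come from the same component, the likelihood for component k is f_k(x₁)·f_k(x₂).
  p_Bull = [0.787737] × [1.36983e-08] = 1.07907e-08
  p_Crisis = [0.27483] × [0.022957] = 0.00630926
  p_Neutral = [0.0419571] × [0.135895] = 0.00570176
  p_Bear = [8.8212e-09] × [0.0507802] = 4.47943e-10
Prior × likelihood for each component:
  P(Z=Bull)·p_Bull = 0.24 × 1.07907e-08 = 2.58976e-09
  P(Z=Crisis)·p_Crisis = 0.35 × 0.00630926 = 0.00220824
  P(Z=Neutral)·p_Neutral = 0.36 × 0.00570176 = 0.00205263
  P(Z=Bear)·p_Bear = 0.05 × 4.47943e-10 = 2.23971e-11
Evidence: 2.58976e-09 + 0.00220824 + 0.00205263 + 2.23971e-11 = 0.00426088
So the posterior for Regime Crisis is 0.00220824 / 0.00426088 ≈ 0.518.

0.518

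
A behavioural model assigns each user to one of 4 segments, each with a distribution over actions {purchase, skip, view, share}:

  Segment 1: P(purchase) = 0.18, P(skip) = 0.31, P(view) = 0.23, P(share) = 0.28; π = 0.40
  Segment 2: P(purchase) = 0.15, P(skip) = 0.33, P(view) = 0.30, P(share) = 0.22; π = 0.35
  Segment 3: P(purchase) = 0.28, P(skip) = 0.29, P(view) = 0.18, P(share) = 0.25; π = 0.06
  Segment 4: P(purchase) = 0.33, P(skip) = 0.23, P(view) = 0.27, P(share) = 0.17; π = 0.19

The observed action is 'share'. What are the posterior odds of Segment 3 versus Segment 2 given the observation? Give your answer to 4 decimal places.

Posterior odds = (π_i f_i(x)) / (π_j f_j(x)); the normalising sum cancels.
Component likelihoods at x = 'share':
  L_1 = 0.28
  L_2 = 0.22
  L_3 = 0.25
  L_4 = 0.17
0.015 / 0.077 ≈ 0.1948

0.1948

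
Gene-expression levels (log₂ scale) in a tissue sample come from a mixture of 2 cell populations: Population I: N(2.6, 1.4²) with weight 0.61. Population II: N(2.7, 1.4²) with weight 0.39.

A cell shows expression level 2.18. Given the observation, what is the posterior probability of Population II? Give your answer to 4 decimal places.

By Bayes' theorem, P(k | x) = π_k f_k(x) / Σ_j π_j f_j(x).
Component likelihoods at x = 2.18:
  f_I = (1/(1.4·√(2π)))·exp(−(2.18−2.6)²/(2·1.4²)) = 0.284959·exp(-0.04500) = 0.27242
  f_II = (1/(1.4·√(2π)))·exp(−(2.18−2.7)²/(2·1.4²)) = 0.284959·exp(-0.06898) = 0.265965
Weight by the priors:
  π_I·f_I = 0.61 × 0.27242 = 0.166176
  π_II·f_II = 0.39 × 0.265965 = 0.103726
Marginal: 0.166176 + 0.103726 = 0.269902
So the posterior for Population II is 0.103726 / 0.269902 ≈ 0.3843.

0.3843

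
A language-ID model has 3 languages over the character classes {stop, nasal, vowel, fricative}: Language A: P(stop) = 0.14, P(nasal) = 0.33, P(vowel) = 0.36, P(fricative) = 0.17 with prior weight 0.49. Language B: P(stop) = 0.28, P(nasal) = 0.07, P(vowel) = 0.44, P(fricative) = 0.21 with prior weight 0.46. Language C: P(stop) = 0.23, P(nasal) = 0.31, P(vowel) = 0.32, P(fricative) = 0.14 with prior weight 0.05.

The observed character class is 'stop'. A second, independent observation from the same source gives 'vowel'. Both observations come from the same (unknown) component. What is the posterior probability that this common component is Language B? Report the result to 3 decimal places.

0.666

Posterior ∝ prior × likelihood, so P(k | x) ∝ π_k f_k(x); normalise over all components.
Since both observations come from the same component, the likelihood for component k is f_k(x₁)·f_k(x₂).
  p_A = [0.14] × [0.36] = 0.0504
  p_B = [0.28] × [0.44] = 0.1232
  p_C = [0.23] × [0.32] = 0.0736
Multiply by the mixture weights:
  π_A·p_A = 0.49 × 0.0504 = 0.024696
  π_B·p_B = 0.46 × 0.1232 = 0.056672
  π_C·p_C = 0.05 × 0.0736 = 0.00368
Evidence: 0.024696 + 0.056672 + 0.00368 = 0.085048
So the posterior for Language B is 0.056672 / 0.085048 ≈ 0.666.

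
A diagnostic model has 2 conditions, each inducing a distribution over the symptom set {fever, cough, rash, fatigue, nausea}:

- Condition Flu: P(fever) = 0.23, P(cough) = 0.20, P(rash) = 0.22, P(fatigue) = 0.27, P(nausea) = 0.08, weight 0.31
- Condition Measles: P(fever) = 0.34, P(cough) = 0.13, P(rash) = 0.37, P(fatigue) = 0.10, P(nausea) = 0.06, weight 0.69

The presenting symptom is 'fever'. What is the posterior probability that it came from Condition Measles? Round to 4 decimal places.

P(component k | x) = P(Z=k)·f_k(x) / marginal(x), where marginal(x) = Σ_j P(Z=j)·f_j(x).
Evaluate each component's likelihood at the observed value:
  p_Flu = 0.23
  p_Measles = 0.34
Multiply by the mixture weights:
  P(Z=Flu)·p_Flu = 0.31 × 0.23 = 0.0713
  P(Z=Measles)·p_Measles = 0.69 × 0.34 = 0.2346
Marginal: 0.0713 + 0.2346 = 0.3059
P(Condition Measles | the observation) = 0.2346 / 0.3059 ≈ 0.7669

0.7669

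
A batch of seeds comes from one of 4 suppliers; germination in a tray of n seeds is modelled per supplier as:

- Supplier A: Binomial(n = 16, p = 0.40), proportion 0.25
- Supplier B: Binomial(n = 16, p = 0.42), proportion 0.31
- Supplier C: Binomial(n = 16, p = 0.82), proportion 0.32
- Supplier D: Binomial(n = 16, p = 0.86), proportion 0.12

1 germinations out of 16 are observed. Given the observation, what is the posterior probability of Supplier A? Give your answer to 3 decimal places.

Posterior ∝ prior × likelihood, so P(k | x) ∝ π_k f_k(x); normalise over all components.
Binomial probabilities:
  f_A = C(16,1)·0.40^1·0.60^15 = 16·0.4·0.000470185 = 0.00300918
  f_B = C(16,1)·0.42^1·0.58^15 = 16·0.42·0.000282761 = 0.00190016
  f_C = C(16,1)·0.82^1·0.18^15 = 16·0.82·6.74664e-12 = 8.85159e-11
  f_D = C(16,1)·0.86^1·0.14^15 = 16·0.86·1.55568e-13 = 2.14062e-12
Unnormalised posteriors:
  π_A·f_A = 0.25 × 0.00300918 = 0.000752296
  π_B·f_B = 0.31 × 0.00190016 = 0.000589048
  π_C·f_C = 0.32 × 8.85159e-11 = 2.83251e-11
  π_D·f_D = 0.12 × 2.14062e-12 = 2.56874e-13
Normaliser: 0.000752296 + 0.000589048 + 2.83251e-11 + 2.56874e-13 = 0.00134134
P(Supplier A | data) = 0.000752296 / 0.00134134 ≈ 0.561

0.561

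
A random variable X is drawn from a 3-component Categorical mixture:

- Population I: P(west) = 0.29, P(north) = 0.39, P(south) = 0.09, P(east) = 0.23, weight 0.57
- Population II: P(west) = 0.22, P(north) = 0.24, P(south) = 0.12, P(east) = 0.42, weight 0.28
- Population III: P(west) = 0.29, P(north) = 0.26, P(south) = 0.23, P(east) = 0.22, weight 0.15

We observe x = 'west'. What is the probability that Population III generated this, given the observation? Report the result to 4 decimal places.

P(component k | x) = P(Z=k)·f_k(x) / marginal(x), where marginal(x) = Σ_j P(Z=j)·f_j(x).
Categorical probabilities:
  f_I = 0.29
  f_II = 0.22
  f_III = 0.29
Prior × likelihood for each component:
  P(Z=I)·f_I = 0.57 × 0.29 = 0.1653
  P(Z=II)·f_II = 0.28 × 0.22 = 0.0616
  P(Z=III)·f_III = 0.15 × 0.29 = 0.0435
Evidence: 0.1653 + 0.0616 + 0.0435 = 0.2704
Responsibility of Population III: 0.0435 / 0.2704 ≈ 0.1609

0.1609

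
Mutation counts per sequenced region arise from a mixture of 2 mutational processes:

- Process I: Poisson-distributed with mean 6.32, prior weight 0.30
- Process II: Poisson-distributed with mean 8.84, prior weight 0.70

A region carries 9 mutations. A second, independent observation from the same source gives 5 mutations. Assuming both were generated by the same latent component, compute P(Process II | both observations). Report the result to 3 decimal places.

0.624

P(component k | x) = π_k·f_k(x) / marginal(x), where marginal(x) = Σ_j π_j·f_j(x).
Since both observations come from the same component, the likelihood for component k is f_k(x₁)·f_k(x₂).
  p_I = [0.0797902] × [0.151239] = 0.0120674
  p_II = [0.131566] × [0.0651504] = 0.00857158
Prior × likelihood for each component:
  π_I·p_I = 0.30 × 0.0120674 = 0.00362021
  π_II·p_II = 0.70 × 0.00857158 = 0.00600011
Normaliser: 0.00362021 + 0.00600011 = 0.00962032
So the posterior for Process II is 0.00600011 / 0.00962032 ≈ 0.624.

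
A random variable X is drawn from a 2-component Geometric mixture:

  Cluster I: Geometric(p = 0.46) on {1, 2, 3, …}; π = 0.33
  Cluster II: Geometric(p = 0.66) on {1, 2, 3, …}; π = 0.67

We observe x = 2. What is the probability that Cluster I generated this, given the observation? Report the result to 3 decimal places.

0.353

Apply Bayes' rule: the posterior for each component is proportional to its prior times its likelihood at x.
Geometric probabilities:
  p_I = 0.2484
  p_II = 0.2244
Weight by the priors:
  w_I·p_I = 0.33 × 0.2484 = 0.081972
  w_II·p_II = 0.67 × 0.2244 = 0.150348
Sum: 0.081972 + 0.150348 = 0.23232
P(Cluster I | 2) = 0.081972 / 0.23232 ≈ 0.353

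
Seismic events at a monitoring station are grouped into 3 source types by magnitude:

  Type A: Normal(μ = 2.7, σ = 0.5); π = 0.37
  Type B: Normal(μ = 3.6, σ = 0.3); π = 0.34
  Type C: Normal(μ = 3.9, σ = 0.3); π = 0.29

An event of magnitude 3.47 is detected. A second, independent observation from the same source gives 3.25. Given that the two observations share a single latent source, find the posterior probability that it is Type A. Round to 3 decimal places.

Posterior ∝ prior × likelihood, so P(k | x) ∝ π_k f_k(x); normalise over all components.
Since both observations come from the same component, the likelihood for component k is f_k(x₁)·f_k(x₂).
  f_A = [0.243755] × [0.435704] = 0.106205
  f_B = [1.21064] × [0.673329] = 0.815156
  f_C = [0.476071] × [0.127175] = 0.0605445
Weight by the priors:
  π_A·f_A = 0.37 × 0.106205 = 0.0392959
  π_B·f_B = 0.34 × 0.815156 = 0.277153
  π_C·f_C = 0.29 × 0.0605445 = 0.0175579
Marginal: 0.0392959 + 0.277153 + 0.0175579 = 0.334007
P(Type A | x) = 0.0392959 / 0.334007 ≈ 0.118

0.118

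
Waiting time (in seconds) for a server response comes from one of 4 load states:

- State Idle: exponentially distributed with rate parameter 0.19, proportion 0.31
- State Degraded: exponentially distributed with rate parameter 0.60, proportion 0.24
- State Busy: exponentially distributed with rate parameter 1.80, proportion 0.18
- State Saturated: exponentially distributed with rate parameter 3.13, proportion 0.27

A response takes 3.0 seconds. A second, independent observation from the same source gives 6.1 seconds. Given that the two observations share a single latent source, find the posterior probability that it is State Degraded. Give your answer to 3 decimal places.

0.156

The responsibility of component k is w_k f_k(x) divided by Σ_j w_j f_j(x).
Since both observations come from the same component, the likelihood for component k is f_k(x₁)·f_k(x₂).
  f_Idle = [0.10745] × [0.059622] = 0.00640637
  f_Degraded = [0.0991793] × [0.0154395] = 0.00153128
  f_Busy = [0.00812985] × [3.06704e-05] = 2.49345e-07
  f_Saturated = [0.000261529] × [1.59794e-08] = 4.17906e-12
Multiply by the mixture weights:
  w_Idle·f_Idle = 0.31 × 0.00640637 = 0.00198597
  w_Degraded·f_Degraded = 0.24 × 0.00153128 = 0.000367507
  w_Busy·f_Busy = 0.18 × 2.49345e-07 = 4.48822e-08
  w_Saturated·f_Saturated = 0.27 × 4.17906e-12 = 1.12835e-12
Denominator: 0.00198597 + 0.000367507 + 4.48822e-08 + 1.12835e-12 = 0.00235353
P(State Degraded | data) = 0.000367507 / 0.00235353 ≈ 0.156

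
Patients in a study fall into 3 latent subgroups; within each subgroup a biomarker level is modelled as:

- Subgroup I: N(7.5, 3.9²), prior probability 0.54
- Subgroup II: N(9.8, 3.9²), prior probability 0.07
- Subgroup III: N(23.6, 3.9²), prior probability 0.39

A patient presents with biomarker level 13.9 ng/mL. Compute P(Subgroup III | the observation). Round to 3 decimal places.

0.089

Posterior ∝ prior × likelihood, so P(k | x) ∝ w_k f_k(x); normalise over all components.
Normal densities:
  f_I = 0.0266119
  f_II = 0.0588648
  f_III = 0.00464044
Prior × likelihood for each component:
  w_I·f_I = 0.54 × 0.0266119 = 0.0143704
  w_II·f_II = 0.07 × 0.0588648 = 0.00412054
  w_III·f_III = 0.39 × 0.00464044 = 0.00180977
Sum: 0.0143704 + 0.00412054 + 0.00180977 = 0.0203007
P(Subgroup III | x) ≈ 0.089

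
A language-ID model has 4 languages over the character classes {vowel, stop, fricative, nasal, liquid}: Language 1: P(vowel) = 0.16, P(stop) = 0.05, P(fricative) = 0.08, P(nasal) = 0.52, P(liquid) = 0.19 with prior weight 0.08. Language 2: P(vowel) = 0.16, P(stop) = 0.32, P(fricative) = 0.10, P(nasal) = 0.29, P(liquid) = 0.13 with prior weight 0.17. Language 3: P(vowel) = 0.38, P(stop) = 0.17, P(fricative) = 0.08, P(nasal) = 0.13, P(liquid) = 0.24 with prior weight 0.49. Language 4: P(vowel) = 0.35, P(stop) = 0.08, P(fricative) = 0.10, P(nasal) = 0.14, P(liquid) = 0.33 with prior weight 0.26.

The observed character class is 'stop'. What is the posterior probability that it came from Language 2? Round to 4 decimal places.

The responsibility of component k is π_k f_k(x) divided by Σ_j π_j f_j(x).
Evaluate each component's likelihood at the observed value:
  p_1 = 0.05
  p_2 = 0.32
  p_3 = 0.17
  p_4 = 0.08
Unnormalised posteriors:
  π_1·p_1 = 0.08 × 0.05 = 0.004
  π_2·p_2 = 0.17 × 0.32 = 0.0544
  π_3·p_3 = 0.49 × 0.17 = 0.0833
  π_4·p_4 = 0.26 × 0.08 = 0.0208
Denominator: 0.004 + 0.0544 + 0.0833 + 0.0208 = 0.1625
P(Language 2 | the observation) = 0.0544 / 0.1625 ≈ 0.3348

0.3348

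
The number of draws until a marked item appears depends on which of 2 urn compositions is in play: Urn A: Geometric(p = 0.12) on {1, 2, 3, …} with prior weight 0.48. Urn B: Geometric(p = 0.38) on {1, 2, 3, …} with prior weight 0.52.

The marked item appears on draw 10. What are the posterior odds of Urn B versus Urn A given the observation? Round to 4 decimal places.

Only the two components matter; the odds are (π_i f_i(x)) / (π_j f_j(x)).
Evaluate each component's likelihood at the observed value:
  L_A = 0.12·(1−0.12)^9 = 0.12·0.316478 = 0.0379774
  L_B = 0.38·(1−0.38)^9 = 0.38·0.0135371 = 0.00514409
Odds = (0.52/0.48) × (0.00514409/0.0379774) = 1.08333 × 0.135451 ≈ 0.1467

0.1467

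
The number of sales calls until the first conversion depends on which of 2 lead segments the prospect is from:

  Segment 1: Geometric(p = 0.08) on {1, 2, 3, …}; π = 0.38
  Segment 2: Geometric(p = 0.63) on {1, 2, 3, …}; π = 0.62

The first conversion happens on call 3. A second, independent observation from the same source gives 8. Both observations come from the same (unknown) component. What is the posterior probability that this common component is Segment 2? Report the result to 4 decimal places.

0.0271

Posterior ∝ prior × likelihood, so P(k | x) ∝ π_k f_k(x); normalise over all components.
Since both observations come from the same component, the likelihood for component k is f_k(x₁)·f_k(x₂).
  f_1 = [0.067712] × [0.0446277] = 0.00302183
  f_2 = [0.086247] × [0.000598071] = 5.15818e-05
Weight by the priors:
  π_1·f_1 = 0.38 × 0.00302183 = 0.0011483
  π_2·f_2 = 0.62 × 5.15818e-05 = 3.19807e-05
Normaliser: 0.0011483 + 3.19807e-05 = 0.00118028
So the posterior for Segment 2 is 3.19807e-05 / 0.00118028 ≈ 0.0271.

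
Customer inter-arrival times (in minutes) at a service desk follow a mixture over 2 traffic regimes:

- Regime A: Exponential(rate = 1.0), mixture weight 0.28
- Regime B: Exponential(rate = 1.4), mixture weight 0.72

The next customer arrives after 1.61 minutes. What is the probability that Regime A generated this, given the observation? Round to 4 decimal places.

Posterior ∝ prior × likelihood, so P(k | x) ∝ π_k f_k(x); normalise over all components.
Exponential densities:
  f_A = 0.199888
  f_B = 0.14697
Unnormalised posteriors:
  π_A·f_A = 0.28 × 0.199888 = 0.0559685
  π_B·f_B = 0.72 × 0.14697 = 0.105818
Sum: 0.0559685 + 0.105818 = 0.161787
Responsibility of Regime A: 0.0559685 / 0.161787 ≈ 0.3459

0.3459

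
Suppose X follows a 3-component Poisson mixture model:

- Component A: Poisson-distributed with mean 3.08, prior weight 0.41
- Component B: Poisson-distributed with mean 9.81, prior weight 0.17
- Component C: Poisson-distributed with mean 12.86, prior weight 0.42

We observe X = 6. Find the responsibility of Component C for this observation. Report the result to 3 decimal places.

Apply Bayes' rule: the posterior for each component is proportional to its prior times its likelihood at x.
Evaluate each component's likelihood at the observed value:
  L_A = e^(−3.08)·3.08^6/6! = 0.0544935
  L_B = e^(−9.81)·9.81^6/6! = 0.0679599
  L_C = e^(−12.86)·12.86^6/6! = 0.0163338
Multiply by the mixture weights:
  π_A·L_A = 0.41 × 0.0544935 = 0.0223423
  π_B·L_B = 0.17 × 0.0679599 = 0.0115532
  π_C·L_C = 0.42 × 0.0163338 = 0.00686018
Denominator: 0.0223423 + 0.0115532 + 0.00686018 = 0.0407557
So the posterior for Component C is 0.00686018 / 0.0407557 ≈ 0.168.

0.168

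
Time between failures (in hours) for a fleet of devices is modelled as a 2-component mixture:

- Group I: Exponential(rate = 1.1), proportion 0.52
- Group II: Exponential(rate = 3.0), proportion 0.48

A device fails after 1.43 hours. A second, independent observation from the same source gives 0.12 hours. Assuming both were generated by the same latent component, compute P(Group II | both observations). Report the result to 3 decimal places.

0.265

The responsibility of component k is P(Z=k) f_k(x) divided by Σ_j P(Z=j) f_j(x).
Since both observations come from the same component, the likelihood for component k is f_k(x₁)·f_k(x₂).
  p_I = [1.1·e^(−1.1·1.43) = 1.1·e^(−1.5730) = 0.228164] × [0.963975] = 0.219945
  p_II = [3.0·e^(−3.0·1.43) = 3.0·e^(−4.2900) = 0.0411148] × [2.09303] = 0.0860544
Weight by the priors:
  P(Z=I)·p_I = 0.52 × 0.219945 = 0.114371
  P(Z=II)·p_II = 0.48 × 0.0860544 = 0.0413061
Marginal: 0.114371 + 0.0413061 = 0.155677
P(Group II | x₁, x₂) = 0.0413061 / 0.155677 ≈ 0.265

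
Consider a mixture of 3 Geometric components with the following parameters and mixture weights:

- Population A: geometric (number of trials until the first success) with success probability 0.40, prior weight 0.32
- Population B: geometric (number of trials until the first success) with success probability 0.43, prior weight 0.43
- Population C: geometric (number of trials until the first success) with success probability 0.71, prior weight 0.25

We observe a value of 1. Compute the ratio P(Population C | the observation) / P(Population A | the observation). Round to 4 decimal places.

The posterior odds equal the prior odds times the likelihood ratio: (w_i/w_j)·(f_i(x)/f_j(x)).
Component likelihoods at x = 1:
  p_A = 0.4
  p_B = 0.43
  p_C = 0.71
0.1775 / 0.128 ≈ 1.3867

1.3867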